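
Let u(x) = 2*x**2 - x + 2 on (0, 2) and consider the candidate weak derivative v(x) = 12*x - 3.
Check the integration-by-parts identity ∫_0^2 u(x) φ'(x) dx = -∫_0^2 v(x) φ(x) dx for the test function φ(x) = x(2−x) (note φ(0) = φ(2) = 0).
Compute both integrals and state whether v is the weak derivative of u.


LHS = -4, RHS = -12. No, v is not the weak derivative of u.

u(x) = 2*x**2 - x + 2, classical derivative u'(x) = 4*x - 1.
φ(x) = x(2−x), so φ'(x) = 2 - 2*x.
Note φ(0) = φ(2) = 0, so the boundary term u·φ vanishes.
LHS = ∫_0^2 u(x) φ'(x) dx = ∫_0^2 (-4*x^3 + 6*x^2 - 6*x + 4) dx. Term by term:
  ∫_0^2 -4*x^3 dx = -16;  ∫_0^2 6*x^2 dx = 16;  ∫_0^2 -6*x dx = -12;
  ∫_0^2 4 dx = 8.
Sum: -16 + 16 − 12 + 8 = -4.
So LHS = -4.
∫_0^2 v(x) φ(x) dx = ∫_0^2 (-12*x^3 + 27*x^2 - 6*x) dx. Term by term:
  ∫_0^2 -12*x^3 dx = -48;  ∫_0^2 27*x^2 dx = 72;  ∫_0^2 -6*x dx = -12.
Sum: -48 + 72 − 12 = 12.
So RHS = -∫_0^2 v(x) φ(x) dx = -12.
LHS − RHS = 8 ≠ 0, so the identity fails.
(For a valid weak derivative the identity must hold for EVERY test function, in particular this one. The failure shows v is NOT the weak derivative of u.)
Correct weak derivative would be u'(x) = 4*x - 1.


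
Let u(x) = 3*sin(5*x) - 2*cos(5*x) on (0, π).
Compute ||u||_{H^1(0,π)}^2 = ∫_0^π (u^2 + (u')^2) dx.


||u||_{H^1(0,π)}^2 = 169*π

u'(x) = 10*sin(5*x) + 15*cos(5*x).
Expand u² and (u')² and integrate term by term on (0, π), using: for integers n ≥ 1, ∫_0^π sin²(nx) dx = ∫_0^π cos²(nx) dx = π/2; for n ≠ n', ∫_0^π sin(nx)sin(n'x) dx = ∫_0^π cos(nx)cos(n'x) dx = 0; and by product-to-sum, ∫_0^π sin(nx)cos(n'x) dx = ½∫_0^π [sin((n+n')x) + sin((n−n')x)] dx, which is 0 when n+n' is even and 2n/(n²−n'²) when n+n' is odd (it need not vanish on (0, π)).
  u² squared terms: (-2)²·∫cos(5x)² dx = 4·π/2 = 2*π;  (3)²·∫sin(5x)² dx = 9·π/2 = 9*π/2.
  u² cross terms: 2·(-2)·(3)·∫cos(5x)·sin(5x) dx = -12·(0) = 0.
  So ∫_0^π u² dx = 2*π + 9*π/2 + 0 = 13*π/2.
  (u')² squared terms: (10)²·∫sin(5x)² dx = 100·π/2 = 50*π;  (15)²·∫cos(5x)² dx = 225·π/2 = 225*π/2.
  (u')² cross terms: 2·(10)·(15)·∫sin(5x)·cos(5x) dx = 300·(0) = 0.
  So ∫_0^π (u')² dx = 50*π + 225*π/2 + 0 = 325*π/2.
||u||_{H^1}^2 = (13*π/2) + (325*π/2) = 169*π.


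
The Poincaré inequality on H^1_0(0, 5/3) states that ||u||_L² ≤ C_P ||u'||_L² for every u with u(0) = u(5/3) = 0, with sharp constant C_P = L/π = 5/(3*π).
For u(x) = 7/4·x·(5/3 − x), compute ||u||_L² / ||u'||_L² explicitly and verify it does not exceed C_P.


||u||_L² / ||u'||_L² = sqrt(10)/6 < C_P = 5/(3*π).

u(x) = 7/4·x·(5/3 − x), so u'(x) = 35/12 - 7*x/2.
u(x) = 7/4·x·(5/3 − x) vanishes at x = 0 and x = 5/3, so u ∈ H^1_0(0, 5/3). Differentiate via the product rule and integrate the resulting polynomials term by term.
  ∫_0^5/3 u² dx = ∫_0^5/3 (49*x^4/16 - 245*x^3/24 + 1225*x^2/144) dx. Term by term:
    ∫_0^5/3 49*x^4/16 dx = 30625/3888;  ∫_0^5/3 -245*x^3/24 dx = -153125/7776;  ∫_0^5/3 1225*x^2/144 dx = 153125/11664.
  Sum: 30625/3888 − 153125/7776 + 153125/11664 = 30625/23328.
  ∫_0^5/3 (u')² dx = ∫_0^5/3 (49*x^2/4 - 245*x/12 + 1225/144) dx. Term by term:
    ∫_0^5/3 49*x^2/4 dx = 6125/324;  ∫_0^5/3 -245*x/12 dx = -6125/216;  ∫_0^5/3 1225/144 dx = 6125/432.
  Sum: 6125/324 − 6125/216 + 6125/432 = 6125/1296.
∫_0^5/3 u² dx = 30625/23328, so ||u||_L² = 175*sqrt(2)/216.
∫_0^5/3 (u')² dx = 6125/1296, so ||u'||_L² = 35*sqrt(5)/36.
Ratio ||u||_L² / ||u'||_L² = sqrt(10)/6.
Sharp Poincaré constant on H^1_0(0, 5/3) is C_P = L/π = 5/(3*π), achieved by sin(3*π/5·x).
A polynomial bump cannot attain the sharp Poincaré constant (only the first sine eigenfunction does), so the ratio is strictly less than C_P, consistent with ||u||_L² ≤ C_P ||u'||_L².


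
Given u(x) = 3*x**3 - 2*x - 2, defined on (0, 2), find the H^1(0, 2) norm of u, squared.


||u||_{H^1}^2 = 53008/105

The H^1 norm (squared) on an interval (0, L) is
  ||u||_{H^1}^2 = ∫_0^L u(x)^2 dx + ∫_0^L u'(x)^2 dx.
Compute u'(x) = 9*x**2 - 2.
Then u(x)^2 = 9*x**6 - 12*x**4 - 12*x**3 + 4*x**2 + 8*x + 4 and u'(x)^2 = 81*x**4 - 36*x**2 + 4.
Integrate each monomial from 0 to 2 using ∫_0^2 c·x^n dx = c·2^(n+1)/(n+1):
  ∫_0^2 u(x)^2 dx = ∫_0^2 (9*x^6 - 12*x^4 - 12*x^3 + 4*x^2 + 8*x + 4) dx. Term by term:
    ∫_0^2 9*x^6 dx = 1152/7;  ∫_0^2 -12*x^4 dx = -384/5;  ∫_0^2 -12*x^3 dx = -48;
    ∫_0^2 4*x^2 dx = 32/3;  ∫_0^2 8*x dx = 16;  ∫_0^2 4 dx = 8.
  Sum: 1152/7 − 384/5 − 48 + 32/3 + 16 + 8 = 7816/105.
  ∫_0^2 u'(x)^2 dx = ∫_0^2 (81*x^4 - 36*x^2 + 4) dx. Term by term:
    ∫_0^2 81*x^4 dx = 2592/5;  ∫_0^2 -36*x^2 dx = -96;  ∫_0^2 4 dx = 8.
  Sum: 2592/5 − 96 + 8 = 2152/5.
Adding: ||u||_{H^1}^2 = 7816/105 + 2152/5 = 53008/105.


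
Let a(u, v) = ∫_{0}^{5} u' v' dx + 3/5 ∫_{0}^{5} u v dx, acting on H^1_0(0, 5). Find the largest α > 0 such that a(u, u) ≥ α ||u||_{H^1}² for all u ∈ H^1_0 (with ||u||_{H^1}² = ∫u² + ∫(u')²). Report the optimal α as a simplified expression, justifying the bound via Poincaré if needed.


α = (π^2 + 15)/(π^2 + 25)

Coercivity of a(·,·) on H^1_0(0, 5) means a(u, u) ≥ α ||u||_{H^1}² for every u ∈ H^1_0.
The interval has length L = 5, and Poincaré/coercivity depend only on L. Here a(u, u) = ∫(u')² + (3/5)·∫u².
Here 0 < c = 3/5 < 1. The condition a(u,u) ≥ α||u||_{H^1}² reads (1−α)∫(u')² ≥ (α−c)∫u². Any admissible α is ≤ 1 (rapidly oscillating u have ∫u²/∫(u')² → 0), and α = 1 would force 0 ≥ (1−c)∫u², impossible since c < 1; so 1−α > 0. By the sharp Poincaré inequality on H^1_0 of an interval of length L, ∫(u')² ≥ (π/L)²∫u² with equality for the first sine mode sin(π(x−x₀)/L) (x₀ the left endpoint), so the inequality holds for all u iff (1−α)(π/L)² ≥ α − c, i.e. α ≤ ((π/L)² + c)/((π/L)² + 1) = (1 + c(L/π)²)/(1 + (L/π)²). With (π/L)² = π^2/25 and c = 3/5, the largest admissible constant is α = ((π/L)² + c)/((π/L)² + 1).
Simplifying, α = (π^2 + 15)/(π^2 + 25).


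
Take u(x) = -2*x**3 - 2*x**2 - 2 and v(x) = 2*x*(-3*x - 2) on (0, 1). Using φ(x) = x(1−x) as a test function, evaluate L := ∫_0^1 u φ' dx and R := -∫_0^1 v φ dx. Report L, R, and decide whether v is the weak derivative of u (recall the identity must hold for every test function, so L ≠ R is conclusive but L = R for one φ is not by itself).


LHS = 19/30, RHS = 19/30. Yes, v = u' weakly.

u(x) = -2*x**3 - 2*x**2 - 2, classical derivative u'(x) = -6*x**2 - 4*x.
φ(x) = x(1−x), so φ'(x) = 1 - 2*x.
Note φ(0) = φ(1) = 0, so the boundary term u·φ vanishes.
LHS = ∫_0^1 u(x) φ'(x) dx = ∫_0^1 (4*x^4 + 2*x^3 - 2*x^2 + 4*x - 2) dx. Term by term:
  ∫_0^1 4*x^4 dx = 4/5;  ∫_0^1 2*x^3 dx = 1/2;  ∫_0^1 -2*x^2 dx = -2/3;
  ∫_0^1 4*x dx = 2;  ∫_0^1 -2 dx = -2.
Sum: 4/5 + 1/2 − 2/3 + 2 − 2 = 19/30.
So LHS = 19/30.
∫_0^1 v(x) φ(x) dx = ∫_0^1 (6*x^4 - 2*x^3 - 4*x^2) dx. Term by term:
  ∫_0^1 6*x^4 dx = 6/5;  ∫_0^1 -2*x^3 dx = -1/2;  ∫_0^1 -4*x^2 dx = -4/3.
Sum: 6/5 − 1/2 − 4/3 = -19/30.
So RHS = -∫_0^1 v(x) φ(x) dx = 19/30.
LHS = RHS, so the identity holds for this test φ.
Moreover u is smooth here and v(x) = u'(x) = -6*x**2 - 4*x pointwise, so the identity holds for every test function. Hence v is the weak derivative of u.


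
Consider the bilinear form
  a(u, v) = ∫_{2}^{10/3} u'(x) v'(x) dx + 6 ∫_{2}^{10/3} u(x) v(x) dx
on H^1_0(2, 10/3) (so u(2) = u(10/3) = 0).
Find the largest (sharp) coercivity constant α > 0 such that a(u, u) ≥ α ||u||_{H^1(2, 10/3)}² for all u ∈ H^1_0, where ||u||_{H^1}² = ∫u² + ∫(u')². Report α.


α = 1

Coercivity of a(·,·) on H^1_0(2, 10/3) means a(u, u) ≥ α ||u||_{H^1}² for every u ∈ H^1_0.
The interval has length L = 4/3, and Poincaré/coercivity depend only on L. Here a(u, u) = ∫(u')² + (6)·∫u².
Here c = 6 ≥ 1, so a(u,u) = ∫(u')² + c∫u² ≥ ∫(u')² + ∫u² = ||u||_{H^1}², i.e. α = 1 works. No larger α is possible: a(u,u) ≥ α||u||_{H^1}² means (1−α)∫(u')² ≥ (α−c)∫u², and for the modes u_n = sin(nπ(x−x₀)/L) (x₀ the left endpoint) one has ∫u_n²/∫(u_n')² = (L/(nπ))² → 0, so a(u_n,u_n)/||u_n||_{H^1}² → 1. Hence the optimal constant is α = 1.
Therefore α = 1.


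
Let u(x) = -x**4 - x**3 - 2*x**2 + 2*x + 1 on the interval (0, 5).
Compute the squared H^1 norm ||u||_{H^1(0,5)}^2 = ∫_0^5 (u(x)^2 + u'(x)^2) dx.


||u||_{H^1}^2 = 22883375/36

The H^1 norm (squared) on an interval (0, L) is
  ||u||_{H^1}^2 = ∫_0^L u(x)^2 dx + ∫_0^L u'(x)^2 dx.
Compute u'(x) = -4*x**3 - 3*x**2 - 4*x + 2.
Then u(x)^2 = x**8 + 2*x**7 + 5*x**6 - 2*x**4 - 10*x**3 + 4*x + 1 and u'(x)^2 = 16*x**6 + 24*x**5 + 41*x**4 + 8*x**3 + 4*x**2 - 16*x + 4.
Integrate each monomial from 0 to 5 using ∫_0^5 c·x^n dx = c·5^(n+1)/(n+1):
  ∫_0^5 u(x)^2 dx = ∫_0^5 (x^8 + 2*x^7 + 5*x^6 - 2*x^4 - 10*x^3 + 4*x + 1) dx. Term by term:
    ∫_0^5 x^8 dx = 1953125/9;  ∫_0^5 2*x^7 dx = 390625/4;  ∫_0^5 5*x^6 dx = 390625/7;
    ∫_0^5 -2*x^4 dx = -1250;  ∫_0^5 -10*x^3 dx = -3125/2;  ∫_0^5 4*x dx = 50;
    ∫_0^5 1 dx = 5.
  Sum: 1953125/9 + 390625/4 + 390625/7 − 1250 − 3125/2 + 50 + 5 = 92664485/252.
  ∫_0^5 u'(x)^2 dx = ∫_0^5 (16*x^6 + 24*x^5 + 41*x^4 + 8*x^3 + 4*x^2 - 16*x + 4) dx. Term by term:
    ∫_0^5 16*x^6 dx = 1250000/7;  ∫_0^5 24*x^5 dx = 62500;  ∫_0^5 41*x^4 dx = 25625;
    ∫_0^5 8*x^3 dx = 1250;  ∫_0^5 4*x^2 dx = 500/3;  ∫_0^5 -16*x dx = -200;
    ∫_0^5 4 dx = 20.
  Sum: 1250000/7 + 62500 + 25625 + 1250 + 500/3 − 200 + 20 = 5626595/21.
Adding: ||u||_{H^1}^2 = 92664485/252 + 5626595/21 = 22883375/36.


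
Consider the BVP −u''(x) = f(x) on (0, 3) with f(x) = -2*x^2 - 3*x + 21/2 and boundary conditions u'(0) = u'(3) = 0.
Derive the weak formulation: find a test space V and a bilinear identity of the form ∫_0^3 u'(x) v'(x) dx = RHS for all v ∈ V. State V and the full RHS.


V = H^1(0, 3) (no boundary constraint on v; u is determined up to an additive constant); weak form: ∫_0^3 u'v' dx = ∫_0^3 (-2*x^2 - 3*x + 21/2) v dx for all v ∈ V.

Multiply both sides by a test function v and integrate from 0 to 3:
  ∫_0^3 −u''(x) v(x) dx = ∫_0^3 f(x) v(x) dx.
Integrate the LHS by parts once:
  ∫_0^3 −u'' v dx = −[u'(x) v(x)]_0^3 + ∫_0^3 u'(x) v'(x) dx.
Thus ∫_0^3 u'(x) v'(x) dx = ∫_0^3 f(x) v(x) dx + [u'(x) v(x)]_0^3.
Choose V so that boundary terms are either known or forced to vanish.
u has homogeneous Neumann: u'(0) = u'(3) = 0. So [u' v]_0^3 = 0·v(3) − 0·v(0) = 0 for any v; take V = H^1(0, 3).
Weak formulation: find u (satisfying any essential BC) such that ∫_0^3 u'(x) v'(x) dx = ∫_0^3 f v dx for all v ∈ V (homogeneous Neumann, so boundary terms vanish).
Substituting f(x) = -2*x^2 - 3*x + 21/2, the right-hand side is ∫_0^3 (-2*x^2 - 3*x + 21/2) v dx.
Compatibility check (pure Neumann): taking v ≡ 1 ∈ V gives 0 = ∫_0^3 f dx + (0) − (0), i.e. ∫_0^3 f dx must equal u'(0) − u'(3) = 0. Indeed ∫_0^3 (-2*x^2 - 3*x + 21/2) dx = 0, so the data are compatible. The solution is then unique only up to an additive constant (fix it e.g. by requiring ∫_0^3 u dx = 0).


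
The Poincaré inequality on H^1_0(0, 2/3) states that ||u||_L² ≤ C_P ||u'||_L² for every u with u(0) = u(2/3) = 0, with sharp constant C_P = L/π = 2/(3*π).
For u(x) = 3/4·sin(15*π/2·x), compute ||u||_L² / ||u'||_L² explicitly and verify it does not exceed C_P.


||u||_L² / ||u'||_L² = 2/(15*π) < C_P = 2/(3*π).

u(x) = 3/4·sin(15*π/2·x), so u'(x) = 45*π*cos(15*π*x/2)/8.
Writing u(x) = A·sin(kπx/L) with A = 3/4 and k = 5, use ∫_0^L sin²(kπx/L) dx = L/2 and ∫_0^L cos²(kπx/L) dx = L/2.
u² = 9/16·sin²(15*π/2·x) and (u')² = 2025*π^2/64·cos²(15*π/2·x), and each of sin², cos² integrates to L/2 = 1/3 over (0, 2/3).
∫_0^2/3 u² dx = 3/16, so ||u||_L² = sqrt(3)/4.
∫_0^2/3 (u')² dx = 675*π^2/64, so ||u'||_L² = 15*sqrt(3)*π/8.
Ratio ||u||_L² / ||u'||_L² = 2/(15*π).
Sharp Poincaré constant on H^1_0(0, 2/3) is C_P = L/π = 2/(3*π), achieved by sin(3*π/2·x).
This is the k = 5 harmonic; the ratio L/(kπ) is strictly less than C_P = L/π, consistent with the sharp inequality ||u||_L² ≤ C_P ||u'||_L².


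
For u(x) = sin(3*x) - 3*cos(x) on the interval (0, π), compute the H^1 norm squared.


||u||_{H^1(0,π)}^2 = 14*π

u'(x) = 3*sin(x) + 3*cos(3*x).
Expand u² and (u')² and integrate term by term on (0, π), using: for integers n ≥ 1, ∫_0^π sin²(nx) dx = ∫_0^π cos²(nx) dx = π/2; for n ≠ n', ∫_0^π sin(nx)sin(n'x) dx = ∫_0^π cos(nx)cos(n'x) dx = 0; and by product-to-sum, ∫_0^π sin(nx)cos(n'x) dx = ½∫_0^π [sin((n+n')x) + sin((n−n')x)] dx, which is 0 when n+n' is even and 2n/(n²−n'²) when n+n' is odd (it need not vanish on (0, π)).
  u² squared terms: (-3)²·∫cos(x)² dx = 9·π/2 = 9*π/2;  (1)²·∫sin(3x)² dx = 1·π/2 = π/2.
  u² cross terms: 2·(-3)·(1)·∫cos(x)·sin(3x) dx = -6·(0) = 0.
  So ∫_0^π u² dx = 9*π/2 + π/2 + 0 = 5*π.
  (u')² squared terms: (3)²·∫cos(3x)² dx = 9·π/2 = 9*π/2;  (3)²·∫sin(x)² dx = 9·π/2 = 9*π/2.
  (u')² cross terms: 2·(3)·(3)·∫cos(3x)·sin(x) dx = 18·(0) = 0.
  So ∫_0^π (u')² dx = 9*π/2 + 9*π/2 + 0 = 9*π.
||u||_{H^1}^2 = (5*π) + (9*π) = 14*π.


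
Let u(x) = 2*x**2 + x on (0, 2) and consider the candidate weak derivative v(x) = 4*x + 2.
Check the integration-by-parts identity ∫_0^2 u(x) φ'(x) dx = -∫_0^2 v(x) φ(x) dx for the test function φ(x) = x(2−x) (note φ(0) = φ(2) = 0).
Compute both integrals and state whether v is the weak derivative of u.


LHS = -20/3, RHS = -8. No, v is not the weak derivative of u.

u(x) = 2*x**2 + x, classical derivative u'(x) = 4*x + 1.
φ(x) = x(2−x), so φ'(x) = 2 - 2*x.
Note φ(0) = φ(2) = 0, so the boundary term u·φ vanishes.
LHS = ∫_0^2 u(x) φ'(x) dx = ∫_0^2 (-4*x^3 + 2*x^2 + 2*x) dx. Term by term:
  ∫_0^2 -4*x^3 dx = -16;  ∫_0^2 2*x^2 dx = 16/3;  ∫_0^2 2*x dx = 4.
Sum: -16 + 16/3 + 4 = -20/3.
So LHS = -20/3.
∫_0^2 v(x) φ(x) dx = ∫_0^2 (-4*x^3 + 6*x^2 + 4*x) dx. Term by term:
  ∫_0^2 -4*x^3 dx = -16;  ∫_0^2 6*x^2 dx = 16;  ∫_0^2 4*x dx = 8.
Sum: -16 + 16 + 8 = 8.
So RHS = -∫_0^2 v(x) φ(x) dx = -8.
LHS − RHS = 4/3 ≠ 0, so the identity fails.
(For a valid weak derivative the identity must hold for EVERY test function, in particular this one. The failure shows v is NOT the weak derivative of u.)
Correct weak derivative would be u'(x) = 4*x + 1.


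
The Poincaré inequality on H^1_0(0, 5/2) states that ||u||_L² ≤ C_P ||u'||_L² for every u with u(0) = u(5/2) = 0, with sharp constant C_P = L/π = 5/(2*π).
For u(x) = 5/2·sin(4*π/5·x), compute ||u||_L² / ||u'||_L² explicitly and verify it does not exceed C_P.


||u||_L² / ||u'||_L² = 5/(4*π) < C_P = 5/(2*π).

u(x) = 5/2·sin(4*π/5·x), so u'(x) = 2*π*cos(4*π*x/5).
Writing u(x) = A·sin(kπx/L) with A = 5/2 and k = 2, use ∫_0^L sin²(kπx/L) dx = L/2 and ∫_0^L cos²(kπx/L) dx = L/2.
u² = 25/4·sin²(4*π/5·x) and (u')² = 4*π^2·cos²(4*π/5·x), and each of sin², cos² integrates to L/2 = 5/4 over (0, 5/2).
∫_0^5/2 u² dx = 125/16, so ||u||_L² = 5*sqrt(5)/4.
∫_0^5/2 (u')² dx = 5*π^2, so ||u'||_L² = sqrt(5)*π.
Ratio ||u||_L² / ||u'||_L² = 5/(4*π).
Sharp Poincaré constant on H^1_0(0, 5/2) is C_P = L/π = 5/(2*π), achieved by sin(2*π/5·x).
This is the k = 2 harmonic; the ratio L/(kπ) is strictly less than C_P = L/π, consistent with the sharp inequality ||u||_L² ≤ C_P ||u'||_L².


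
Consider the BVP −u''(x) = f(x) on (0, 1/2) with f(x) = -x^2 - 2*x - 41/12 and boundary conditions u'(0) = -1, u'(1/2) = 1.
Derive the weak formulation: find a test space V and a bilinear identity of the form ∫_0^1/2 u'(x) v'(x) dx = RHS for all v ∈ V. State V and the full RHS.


V = H^1(0, 1/2) (v unrestricted at boundary; u is determined up to an additive constant); weak form: ∫_0^1/2 u'v' dx = ∫_0^1/2 (-x^2 - 2*x - 41/12) v dx + v(1/2) + v(0) for all v ∈ V.

Multiply both sides by a test function v and integrate from 0 to 1/2:
  ∫_0^1/2 −u''(x) v(x) dx = ∫_0^1/2 f(x) v(x) dx.
Integrate the LHS by parts once:
  ∫_0^1/2 −u'' v dx = −[u'(x) v(x)]_0^1/2 + ∫_0^1/2 u'(x) v'(x) dx.
Thus ∫_0^1/2 u'(x) v'(x) dx = ∫_0^1/2 f(x) v(x) dx + [u'(x) v(x)]_0^1/2.
Choose V so that boundary terms are either known or forced to vanish.
u has inhomogeneous Neumann u'(0) = -1, u'(1/2) = 1. [u' v]_0^1/2 = (1)·v(1/2) − (-1)·v(0) = v(1/2) + v(0). Take V = H^1(0, 1/2); boundary term becomes part of RHS.
Weak formulation: find u (satisfying any essential BC) such that ∫_0^1/2 u'(x) v'(x) dx = ∫_0^1/2 f v dx + v(1/2) + v(0) for all v ∈ V (Neumann data are natural BCs: they enter the RHS as boundary terms).
Substituting f(x) = -x^2 - 2*x - 41/12, the right-hand side is ∫_0^1/2 (-x^2 - 2*x - 41/12) v dx + v(1/2) + v(0).
Compatibility check (pure Neumann): taking v ≡ 1 ∈ V gives 0 = ∫_0^1/2 f dx + (1) − (-1), i.e. ∫_0^1/2 f dx must equal u'(0) − u'(1/2) = -2. Indeed ∫_0^1/2 (-x^2 - 2*x - 41/12) dx = -2, so the data are compatible. The solution is then unique only up to an additive constant (fix it e.g. by requiring ∫_0^1/2 u dx = 0).


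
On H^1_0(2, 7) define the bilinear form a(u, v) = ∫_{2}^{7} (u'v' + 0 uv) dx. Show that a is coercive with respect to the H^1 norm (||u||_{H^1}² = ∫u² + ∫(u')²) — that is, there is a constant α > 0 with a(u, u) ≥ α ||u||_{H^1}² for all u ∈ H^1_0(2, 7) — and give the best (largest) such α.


α = π^2/(π^2 + 25)

Coercivity of a(·,·) on H^1_0(2, 7) means a(u, u) ≥ α ||u||_{H^1}² for every u ∈ H^1_0.
The interval has length L = 5, and Poincaré/coercivity depend only on L. Here a(u, u) = ∫(u')² + (0)·∫u².
Here c = 0, so a(u,u) = ∫(u')² alone. The condition a(u,u) ≥ α||u||_{H^1}² reads (1−α)∫(u')² ≥ (α−c)∫u². Any admissible α is ≤ 1 (rapidly oscillating u have ∫u²/∫(u')² → 0), and α = 1 would force 0 ≥ (1−c)∫u², impossible since c < 1; so 1−α > 0. By the sharp Poincaré inequality on H^1_0 of an interval of length L, ∫(u')² ≥ (π/L)²∫u² with equality for the first sine mode sin(π(x−x₀)/L) (x₀ the left endpoint), so the inequality holds for all u iff (1−α)(π/L)² ≥ α − c, i.e. α ≤ ((π/L)² + c)/((π/L)² + 1) = (1 + c(L/π)²)/(1 + (L/π)²). (Direct route, valid since c ≤ 0: Poincaré gives c∫u² ≥ c(L/π)²∫(u')², so a(u,u) ≥ (1 + c(L/π)²)∫(u')², while ||u||_{H^1}² ≤ (1 + (L/π)²)∫(u')²; dividing yields the same α.) With (π/L)² = π^2/25 and c = 0, the largest admissible constant is α = ((π/L)² + c)/((π/L)² + 1).
Simplifying, α = π^2/(π^2 + 25).


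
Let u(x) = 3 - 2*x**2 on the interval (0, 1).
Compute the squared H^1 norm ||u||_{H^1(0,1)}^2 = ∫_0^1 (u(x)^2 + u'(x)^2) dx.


||u||_{H^1}^2 = 167/15

The H^1 norm (squared) on an interval (0, L) is
  ||u||_{H^1}^2 = ∫_0^L u(x)^2 dx + ∫_0^L u'(x)^2 dx.
Compute u'(x) = -4*x.
Then u(x)^2 = 4*x**4 - 12*x**2 + 9 and u'(x)^2 = 16*x**2.
Integrate each monomial from 0 to 1 using ∫_0^1 c·x^n dx = c·1^(n+1)/(n+1):
  ∫_0^1 u(x)^2 dx = ∫_0^1 (4*x^4 - 12*x^2 + 9) dx. Term by term:
    ∫_0^1 4*x^4 dx = 4/5;  ∫_0^1 -12*x^2 dx = -4;  ∫_0^1 9 dx = 9.
  Sum: 4/5 − 4 + 9 = 29/5.
  ∫_0^1 u'(x)^2 dx = ∫_0^1 (16*x^2) dx. Term by term:
    ∫_0^1 16*x^2 dx = 16/3.
Adding: ||u||_{H^1}^2 = 29/5 + 16/3 = 167/15.


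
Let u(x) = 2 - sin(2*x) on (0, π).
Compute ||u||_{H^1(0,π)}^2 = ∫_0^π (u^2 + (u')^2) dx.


||u||_{H^1(0,π)}^2 = 13*π/2

u'(x) = -2*cos(2*x).
Expand u² and (u')² and integrate term by term on (0, π), using: for integers n ≥ 1, ∫_0^π sin²(nx) dx = ∫_0^π cos²(nx) dx = π/2; for n ≠ n', ∫_0^π sin(nx)sin(n'x) dx = ∫_0^π cos(nx)cos(n'x) dx = 0; and by product-to-sum, ∫_0^π sin(nx)cos(n'x) dx = ½∫_0^π [sin((n+n')x) + sin((n−n')x)] dx, which is 0 when n+n' is even and 2n/(n²−n'²) when n+n' is odd (it need not vanish on (0, π)). For the constant mode: ∫_0^π 1 dx = π, ∫_0^π cos(nx) dx = 0, ∫_0^π sin(nx) dx = (1−(−1)^n)/n.
  u² squared terms: (2)²·∫1 dx = 4·π = 4*π;  (-1)²·∫sin(2x)² dx = 1·π/2 = π/2.
  u² cross terms: 2·(2)·(-1)·∫1·sin(2x) dx = -4·(0) = 0.
  So ∫_0^π u² dx = 4*π + π/2 + 0 = 9*π/2.
  (u')² squared terms: (-2)²·∫cos(2x)² dx = 4·π/2 = 2*π.
  So ∫_0^π (u')² dx = 2*π.
||u||_{H^1}^2 = (9*π/2) + (2*π) = 13*π/2.


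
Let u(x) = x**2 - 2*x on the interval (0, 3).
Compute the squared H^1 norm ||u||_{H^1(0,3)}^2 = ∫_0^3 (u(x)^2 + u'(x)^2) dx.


||u||_{H^1}^2 = 78/5

The H^1 norm (squared) on an interval (0, L) is
  ||u||_{H^1}^2 = ∫_0^L u(x)^2 dx + ∫_0^L u'(x)^2 dx.
Compute u'(x) = 2*x - 2.
Then u(x)^2 = x**4 - 4*x**3 + 4*x**2 and u'(x)^2 = 4*x**2 - 8*x + 4.
Integrate each monomial from 0 to 3 using ∫_0^3 c·x^n dx = c·3^(n+1)/(n+1):
  ∫_0^3 u(x)^2 dx = ∫_0^3 (x^4 - 4*x^3 + 4*x^2) dx. Term by term:
    ∫_0^3 x^4 dx = 243/5;  ∫_0^3 -4*x^3 dx = -81;  ∫_0^3 4*x^2 dx = 36.
  Sum: 243/5 − 81 + 36 = 18/5.
  ∫_0^3 u'(x)^2 dx = ∫_0^3 (4*x^2 - 8*x + 4) dx. Term by term:
    ∫_0^3 4*x^2 dx = 36;  ∫_0^3 -8*x dx = -36;  ∫_0^3 4 dx = 12.
  Sum: 36 − 36 + 12 = 12.
Adding: ||u||_{H^1}^2 = 18/5 + 12 = 78/5.


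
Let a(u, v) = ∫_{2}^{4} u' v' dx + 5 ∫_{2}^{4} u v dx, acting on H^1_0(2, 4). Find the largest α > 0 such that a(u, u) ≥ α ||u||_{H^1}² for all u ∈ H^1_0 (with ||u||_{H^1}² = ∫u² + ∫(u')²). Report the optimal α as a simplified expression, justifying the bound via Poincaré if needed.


α = 1

Coercivity of a(·,·) on H^1_0(2, 4) means a(u, u) ≥ α ||u||_{H^1}² for every u ∈ H^1_0.
The interval has length L = 2, and Poincaré/coercivity depend only on L. Here a(u, u) = ∫(u')² + (5)·∫u².
Here c = 5 ≥ 1, so a(u,u) = ∫(u')² + c∫u² ≥ ∫(u')² + ∫u² = ||u||_{H^1}², i.e. α = 1 works. No larger α is possible: a(u,u) ≥ α||u||_{H^1}² means (1−α)∫(u')² ≥ (α−c)∫u², and for the modes u_n = sin(nπ(x−x₀)/L) (x₀ the left endpoint) one has ∫u_n²/∫(u_n')² = (L/(nπ))² → 0, so a(u_n,u_n)/||u_n||_{H^1}² → 1. Hence the optimal constant is α = 1.
Therefore α = 1.


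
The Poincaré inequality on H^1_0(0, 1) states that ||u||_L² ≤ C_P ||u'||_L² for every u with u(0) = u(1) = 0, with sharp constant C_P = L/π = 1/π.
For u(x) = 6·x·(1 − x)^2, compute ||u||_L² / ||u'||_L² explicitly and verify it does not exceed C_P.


||u||_L² / ||u'||_L² = sqrt(14)/14 < C_P = 1/π.

u(x) = 6·x·(1 − x)^2, so u'(x) = 6*(x - 1)*(3*x - 1).
u(x) = 6·x·(1 − x)^2 vanishes at x = 0 and x = 1, so u ∈ H^1_0(0, 1). Differentiate via the product rule and integrate the resulting polynomials term by term.
  ∫_0^1 u² dx = ∫_0^1 (36*x^6 - 144*x^5 + 216*x^4 - 144*x^3 + 36*x^2) dx. Term by term:
    ∫_0^1 36*x^6 dx = 36/7;  ∫_0^1 -144*x^5 dx = -24;  ∫_0^1 216*x^4 dx = 216/5;
    ∫_0^1 -144*x^3 dx = -36;  ∫_0^1 36*x^2 dx = 12.
  Sum: 36/7 − 24 + 216/5 − 36 + 12 = 12/35.
  ∫_0^1 (u')² dx = ∫_0^1 (324*x^4 - 864*x^3 + 792*x^2 - 288*x + 36) dx. Term by term:
    ∫_0^1 324*x^4 dx = 324/5;  ∫_0^1 -864*x^3 dx = -216;  ∫_0^1 792*x^2 dx = 264;
    ∫_0^1 -288*x dx = -144;  ∫_0^1 36 dx = 36.
  Sum: 324/5 − 216 + 264 − 144 + 36 = 24/5.
∫_0^1 u² dx = 12/35, so ||u||_L² = 2*sqrt(105)/35.
∫_0^1 (u')² dx = 24/5, so ||u'||_L² = 2*sqrt(30)/5.
Ratio ||u||_L² / ||u'||_L² = sqrt(14)/14.
Sharp Poincaré constant on H^1_0(0, 1) is C_P = L/π = 1/π, achieved by sin(π·x).
A polynomial bump cannot attain the sharp Poincaré constant (only the first sine eigenfunction does), so the ratio is strictly less than C_P, consistent with ||u||_L² ≤ C_P ||u'||_L².


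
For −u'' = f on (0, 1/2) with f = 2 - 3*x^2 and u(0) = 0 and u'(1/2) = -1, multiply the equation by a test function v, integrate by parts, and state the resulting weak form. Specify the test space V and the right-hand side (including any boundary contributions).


V = {v ∈ H^1(0, 1/2) : v(0) = 0} (test functions vanish at x = 0 where u is specified); weak form: ∫_0^1/2 u'v' dx = ∫_0^1/2 (2 - 3*x^2) v dx − v(1/2) for all v ∈ V.

Multiply both sides by a test function v and integrate from 0 to 1/2:
  ∫_0^1/2 −u''(x) v(x) dx = ∫_0^1/2 f(x) v(x) dx.
Integrate the LHS by parts once:
  ∫_0^1/2 −u'' v dx = −[u'(x) v(x)]_0^1/2 + ∫_0^1/2 u'(x) v'(x) dx.
Thus ∫_0^1/2 u'(x) v'(x) dx = ∫_0^1/2 f(x) v(x) dx + [u'(x) v(x)]_0^1/2.
Choose V so that boundary terms are either known or forced to vanish.
Mixed BC: u(0) = 0 (Dirichlet) and u'(1/2) = -1 (Neumann). Define V = {v ∈ H^1(0, 1/2) : v(0) = 0}. Then [u' v]_0^1/2 = u'(1/2)·v(1/2) − u'(0)·0 = − v(1/2).
Weak formulation: find u (satisfying any essential BC) such that ∫_0^1/2 u'(x) v'(x) dx = ∫_0^1/2 f v dx − v(1/2) for all v ∈ V (Dirichlet at 0 absorbed into V; Neumann datum at x = 1/2 contributes the boundary term).
Substituting f(x) = 2 - 3*x^2, the right-hand side is ∫_0^1/2 (2 - 3*x^2) v dx − v(1/2).


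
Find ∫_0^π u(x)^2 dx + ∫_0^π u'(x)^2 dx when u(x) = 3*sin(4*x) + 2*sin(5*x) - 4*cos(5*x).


||u||_{H^1(0,π)}^2 = 1664/3 + 673*π/2

u'(x) = 20*sin(5*x) + 12*cos(4*x) + 10*cos(5*x).
Expand u² and (u')² and integrate term by term on (0, π), using: for integers n ≥ 1, ∫_0^π sin²(nx) dx = ∫_0^π cos²(nx) dx = π/2; for n ≠ n', ∫_0^π sin(nx)sin(n'x) dx = ∫_0^π cos(nx)cos(n'x) dx = 0; and by product-to-sum, ∫_0^π sin(nx)cos(n'x) dx = ½∫_0^π [sin((n+n')x) + sin((n−n')x)] dx, which is 0 when n+n' is even and 2n/(n²−n'²) when n+n' is odd (it need not vanish on (0, π)).
  u² squared terms: (-4)²·∫cos(5x)² dx = 16·π/2 = 8*π;  (2)²·∫sin(5x)² dx = 4·π/2 = 2*π;  (3)²·∫sin(4x)² dx = 9·π/2 = 9*π/2.
  u² cross terms: 2·(-4)·(2)·∫cos(5x)·sin(5x) dx = -16·(0) = 0;  2·(-4)·(3)·∫cos(5x)·sin(4x) dx = -24·(-8/9) = 64/3;  2·(2)·(3)·∫sin(5x)·sin(4x) dx = 12·(0) = 0.
  So ∫_0^π u² dx = 8*π + 2*π + 9*π/2 + 0 + 64/3 + 0 = 64/3 + 29*π/2.
  (u')² squared terms: (10)²·∫cos(5x)² dx = 100·π/2 = 50*π;  (12)²·∫cos(4x)² dx = 144·π/2 = 72*π;  (20)²·∫sin(5x)² dx = 400·π/2 = 200*π.
  (u')² cross terms: 2·(10)·(12)·∫cos(5x)·cos(4x) dx = 240·(0) = 0;  2·(10)·(20)·∫cos(5x)·sin(5x) dx = 400·(0) = 0;  2·(12)·(20)·∫cos(4x)·sin(5x) dx = 480·(10/9) = 1600/3.
  So ∫_0^π (u')² dx = 50*π + 72*π + 200*π + 0 + 0 + 1600/3 = 1600/3 + 322*π.
||u||_{H^1}^2 = (64/3 + 29*π/2) + (1600/3 + 322*π) = 1664/3 + 673*π/2.


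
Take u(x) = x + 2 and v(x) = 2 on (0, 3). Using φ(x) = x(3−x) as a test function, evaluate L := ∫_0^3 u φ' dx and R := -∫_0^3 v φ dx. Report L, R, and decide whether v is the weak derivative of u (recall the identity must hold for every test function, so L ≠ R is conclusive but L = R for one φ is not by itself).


LHS = -9/2, RHS = -9. No, v is not the weak derivative of u.

u(x) = x + 2, classical derivative u'(x) = 1.
φ(x) = x(3−x), so φ'(x) = 3 - 2*x.
Note φ(0) = φ(3) = 0, so the boundary term u·φ vanishes.
LHS = ∫_0^3 u(x) φ'(x) dx = ∫_0^3 (-2*x^2 - x + 6) dx. Term by term:
  ∫_0^3 -2*x^2 dx = -18;  ∫_0^3 -x dx = -9/2;  ∫_0^3 6 dx = 18.
Sum: -18 − 9/2 + 18 = -9/2.
So LHS = -9/2.
∫_0^3 v(x) φ(x) dx = ∫_0^3 (-2*x^2 + 6*x) dx. Term by term:
  ∫_0^3 -2*x^2 dx = -18;  ∫_0^3 6*x dx = 27.
Sum: -18 + 27 = 9.
So RHS = -∫_0^3 v(x) φ(x) dx = -9.
LHS − RHS = 9/2 ≠ 0, so the identity fails.
(For a valid weak derivative the identity must hold for EVERY test function, in particular this one. The failure shows v is NOT the weak derivative of u.)
Correct weak derivative would be u'(x) = 1.


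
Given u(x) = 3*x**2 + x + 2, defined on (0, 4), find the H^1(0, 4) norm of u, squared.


||u||_{H^1}^2 = 51308/15

The H^1 norm (squared) on an interval (0, L) is
  ||u||_{H^1}^2 = ∫_0^L u(x)^2 dx + ∫_0^L u'(x)^2 dx.
Compute u'(x) = 6*x + 1.
Then u(x)^2 = 9*x**4 + 6*x**3 + 13*x**2 + 4*x + 4 and u'(x)^2 = 36*x**2 + 12*x + 1.
Integrate each monomial from 0 to 4 using ∫_0^4 c·x^n dx = c·4^(n+1)/(n+1):
  ∫_0^4 u(x)^2 dx = ∫_0^4 (9*x^4 + 6*x^3 + 13*x^2 + 4*x + 4) dx. Term by term:
    ∫_0^4 9*x^4 dx = 9216/5;  ∫_0^4 6*x^3 dx = 384;  ∫_0^4 13*x^2 dx = 832/3;
    ∫_0^4 4*x dx = 32;  ∫_0^4 4 dx = 16.
  Sum: 9216/5 + 384 + 832/3 + 32 + 16 = 38288/15.
  ∫_0^4 u'(x)^2 dx = ∫_0^4 (36*x^2 + 12*x + 1) dx. Term by term:
    ∫_0^4 36*x^2 dx = 768;  ∫_0^4 12*x dx = 96;  ∫_0^4 1 dx = 4.
  Sum: 768 + 96 + 4 = 868.
Adding: ||u||_{H^1}^2 = 38288/15 + 868 = 51308/15.


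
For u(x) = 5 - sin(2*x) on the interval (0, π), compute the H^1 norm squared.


||u||_{H^1(0,π)}^2 = 55*π/2

u'(x) = -2*cos(2*x).
Expand u² and (u')² and integrate term by term on (0, π), using: for integers n ≥ 1, ∫_0^π sin²(nx) dx = ∫_0^π cos²(nx) dx = π/2; for n ≠ n', ∫_0^π sin(nx)sin(n'x) dx = ∫_0^π cos(nx)cos(n'x) dx = 0; and by product-to-sum, ∫_0^π sin(nx)cos(n'x) dx = ½∫_0^π [sin((n+n')x) + sin((n−n')x)] dx, which is 0 when n+n' is even and 2n/(n²−n'²) when n+n' is odd (it need not vanish on (0, π)). For the constant mode: ∫_0^π 1 dx = π, ∫_0^π cos(nx) dx = 0, ∫_0^π sin(nx) dx = (1−(−1)^n)/n.
  u² squared terms: (5)²·∫1 dx = 25·π = 25*π;  (-1)²·∫sin(2x)² dx = 1·π/2 = π/2.
  u² cross terms: 2·(5)·(-1)·∫1·sin(2x) dx = -10·(0) = 0.
  So ∫_0^π u² dx = 25*π + π/2 + 0 = 51*π/2.
  (u')² squared terms: (-2)²·∫cos(2x)² dx = 4·π/2 = 2*π.
  So ∫_0^π (u')² dx = 2*π.
||u||_{H^1}^2 = (51*π/2) + (2*π) = 55*π/2.


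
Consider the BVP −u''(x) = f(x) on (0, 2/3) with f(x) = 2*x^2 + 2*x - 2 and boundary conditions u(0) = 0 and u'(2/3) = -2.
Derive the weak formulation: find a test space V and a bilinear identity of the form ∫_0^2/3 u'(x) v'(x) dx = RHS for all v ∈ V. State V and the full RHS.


V = {v ∈ H^1(0, 2/3) : v(0) = 0} (test functions vanish at x = 0 where u is specified); weak form: ∫_0^2/3 u'v' dx = ∫_0^2/3 (2*x^2 + 2*x - 2) v dx − 2·v(2/3) for all v ∈ V.

Multiply both sides by a test function v and integrate from 0 to 2/3:
  ∫_0^2/3 −u''(x) v(x) dx = ∫_0^2/3 f(x) v(x) dx.
Integrate the LHS by parts once:
  ∫_0^2/3 −u'' v dx = −[u'(x) v(x)]_0^2/3 + ∫_0^2/3 u'(x) v'(x) dx.
Thus ∫_0^2/3 u'(x) v'(x) dx = ∫_0^2/3 f(x) v(x) dx + [u'(x) v(x)]_0^2/3.
Choose V so that boundary terms are either known or forced to vanish.
Mixed BC: u(0) = 0 (Dirichlet) and u'(2/3) = -2 (Neumann). Define V = {v ∈ H^1(0, 2/3) : v(0) = 0}. Then [u' v]_0^2/3 = u'(2/3)·v(2/3) − u'(0)·0 = − 2·v(2/3).
Weak formulation: find u (satisfying any essential BC) such that ∫_0^2/3 u'(x) v'(x) dx = ∫_0^2/3 f v dx − 2·v(2/3) for all v ∈ V (Dirichlet at 0 absorbed into V; Neumann datum at x = 2/3 contributes the boundary term).
Substituting f(x) = 2*x^2 + 2*x - 2, the right-hand side is ∫_0^2/3 (2*x^2 + 2*x - 2) v dx − 2·v(2/3).


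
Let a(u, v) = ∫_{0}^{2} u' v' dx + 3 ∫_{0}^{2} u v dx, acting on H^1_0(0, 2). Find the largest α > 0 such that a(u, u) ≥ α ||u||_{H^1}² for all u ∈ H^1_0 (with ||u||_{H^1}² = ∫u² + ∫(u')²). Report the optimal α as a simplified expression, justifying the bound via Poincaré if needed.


α = 1

Coercivity of a(·,·) on H^1_0(0, 2) means a(u, u) ≥ α ||u||_{H^1}² for every u ∈ H^1_0.
The interval has length L = 2, and Poincaré/coercivity depend only on L. Here a(u, u) = ∫(u')² + (3)·∫u².
Here c = 3 ≥ 1, so a(u,u) = ∫(u')² + c∫u² ≥ ∫(u')² + ∫u² = ||u||_{H^1}², i.e. α = 1 works. No larger α is possible: a(u,u) ≥ α||u||_{H^1}² means (1−α)∫(u')² ≥ (α−c)∫u², and for the modes u_n = sin(nπ(x−x₀)/L) (x₀ the left endpoint) one has ∫u_n²/∫(u_n')² = (L/(nπ))² → 0, so a(u_n,u_n)/||u_n||_{H^1}² → 1. Hence the optimal constant is α = 1.
Therefore α = 1.


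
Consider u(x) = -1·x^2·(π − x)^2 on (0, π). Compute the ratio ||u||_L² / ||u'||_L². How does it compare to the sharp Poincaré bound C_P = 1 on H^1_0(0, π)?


||u||_L² / ||u'||_L² = sqrt(3)*π/6 < C_P = 1.

u(x) = -1·x^2·(π − x)^2, so u'(x) = 2*x*(x*(π - x) - (x - π)^2).
u(x) = -1·x^2·(π − x)^2 vanishes at x = 0 and x = π, so u ∈ H^1_0(0, π). Differentiate via the product rule and integrate the resulting polynomials term by term.
  ∫_0^π u² dx = ∫_0^π (x^8 - 4*π*x^7 + 6*π^2*x^6 - 4*π^3*x^5 + π^4*x^4) dx. Term by term:
    ∫_0^π x^8 dx = π^9/9;  ∫_0^π -4*π*x^7 dx = -π^9/2;  ∫_0^π 6*π^2*x^6 dx = 6*π^9/7;
    ∫_0^π -4*π^3*x^5 dx = -2*π^9/3;  ∫_0^π π^4*x^4 dx = π^9/5.
  Sum: π^9/9 − π^9/2 + 6*π^9/7 − 2*π^9/3 + π^9/5 = π^9/630.
  ∫_0^π (u')² dx = ∫_0^π (16*x^6 - 48*π*x^5 + 52*π^2*x^4 - 24*π^3*x^3 + 4*π^4*x^2) dx. Term by term:
    ∫_0^π 16*x^6 dx = 16*π^7/7;  ∫_0^π -48*π*x^5 dx = -8*π^7;  ∫_0^π 52*π^2*x^4 dx = 52*π^7/5;
    ∫_0^π -24*π^3*x^3 dx = -6*π^7;  ∫_0^π 4*π^4*x^2 dx = 4*π^7/3.
  Sum: 16*π^7/7 − 8*π^7 + 52*π^7/5 − 6*π^7 + 4*π^7/3 = 2*π^7/105.
∫_0^π u² dx = π^9/630, so ||u||_L² = sqrt(70)*π^(9/2)/210.
∫_0^π (u')² dx = 2*π^7/105, so ||u'||_L² = sqrt(210)*π^(7/2)/105.
Ratio ||u||_L² / ||u'||_L² = sqrt(3)*π/6.
Sharp Poincaré constant on H^1_0(0, π) is C_P = L/π = 1, achieved by sin(x).
A polynomial bump cannot attain the sharp Poincaré constant (only the first sine eigenfunction does), so the ratio is strictly less than C_P, consistent with ||u||_L² ≤ C_P ||u'||_L².


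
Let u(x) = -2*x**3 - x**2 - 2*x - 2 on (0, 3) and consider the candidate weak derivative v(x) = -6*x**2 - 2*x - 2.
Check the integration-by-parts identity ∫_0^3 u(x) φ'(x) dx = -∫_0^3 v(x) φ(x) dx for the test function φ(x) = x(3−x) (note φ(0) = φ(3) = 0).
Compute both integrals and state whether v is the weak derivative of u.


LHS = 477/5, RHS = 477/5. Yes, v = u' weakly.

u(x) = -2*x**3 - x**2 - 2*x - 2, classical derivative u'(x) = -6*x**2 - 2*x - 2.
φ(x) = x(3−x), so φ'(x) = 3 - 2*x.
Note φ(0) = φ(3) = 0, so the boundary term u·φ vanishes.
LHS = ∫_0^3 u(x) φ'(x) dx = ∫_0^3 (4*x^4 - 4*x^3 + x^2 - 2*x - 6) dx. Term by term:
  ∫_0^3 4*x^4 dx = 972/5;  ∫_0^3 -4*x^3 dx = -81;  ∫_0^3 x^2 dx = 9;
  ∫_0^3 -2*x dx = -9;  ∫_0^3 -6 dx = -18.
Sum: 972/5 − 81 + 9 − 9 − 18 = 477/5.
So LHS = 477/5.
∫_0^3 v(x) φ(x) dx = ∫_0^3 (6*x^4 - 16*x^3 - 4*x^2 - 6*x) dx. Term by term:
  ∫_0^3 6*x^4 dx = 1458/5;  ∫_0^3 -16*x^3 dx = -324;  ∫_0^3 -4*x^2 dx = -36;
  ∫_0^3 -6*x dx = -27.
Sum: 1458/5 − 324 − 36 − 27 = -477/5.
So RHS = -∫_0^3 v(x) φ(x) dx = 477/5.
LHS = RHS, so the identity holds for this test φ.
Moreover u is smooth here and v(x) = u'(x) = -6*x**2 - 2*x - 2 pointwise, so the identity holds for every test function. Hence v is the weak derivative of u.


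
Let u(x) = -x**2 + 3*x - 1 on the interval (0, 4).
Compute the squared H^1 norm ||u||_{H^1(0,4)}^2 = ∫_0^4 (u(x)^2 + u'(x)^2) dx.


||u||_{H^1}^2 = 184/5

The H^1 norm (squared) on an interval (0, L) is
  ||u||_{H^1}^2 = ∫_0^L u(x)^2 dx + ∫_0^L u'(x)^2 dx.
Compute u'(x) = 3 - 2*x.
Then u(x)^2 = x**4 - 6*x**3 + 11*x**2 - 6*x + 1 and u'(x)^2 = 4*x**2 - 12*x + 9.
Integrate each monomial from 0 to 4 using ∫_0^4 c·x^n dx = c·4^(n+1)/(n+1):
  ∫_0^4 u(x)^2 dx = ∫_0^4 (x^4 - 6*x^3 + 11*x^2 - 6*x + 1) dx. Term by term:
    ∫_0^4 x^4 dx = 1024/5;  ∫_0^4 -6*x^3 dx = -384;  ∫_0^4 11*x^2 dx = 704/3;
    ∫_0^4 -6*x dx = -48;  ∫_0^4 1 dx = 4.
  Sum: 1024/5 − 384 + 704/3 − 48 + 4 = 172/15.
  ∫_0^4 u'(x)^2 dx = ∫_0^4 (4*x^2 - 12*x + 9) dx. Term by term:
    ∫_0^4 4*x^2 dx = 256/3;  ∫_0^4 -12*x dx = -96;  ∫_0^4 9 dx = 36.
  Sum: 256/3 − 96 + 36 = 76/3.
Adding: ||u||_{H^1}^2 = 172/15 + 76/3 = 184/5.


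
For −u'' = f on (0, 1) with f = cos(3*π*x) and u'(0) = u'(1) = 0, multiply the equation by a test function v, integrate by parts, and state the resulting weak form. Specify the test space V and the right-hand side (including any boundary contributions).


V = H^1(0, 1) (no boundary constraint on v; u is determined up to an additive constant); weak form: ∫_0^1 u'v' dx = ∫_0^1 (cos(3*π*x)) v dx for all v ∈ V.

Multiply both sides by a test function v and integrate from 0 to 1:
  ∫_0^1 −u''(x) v(x) dx = ∫_0^1 f(x) v(x) dx.
Integrate the LHS by parts once:
  ∫_0^1 −u'' v dx = −[u'(x) v(x)]_0^1 + ∫_0^1 u'(x) v'(x) dx.
Thus ∫_0^1 u'(x) v'(x) dx = ∫_0^1 f(x) v(x) dx + [u'(x) v(x)]_0^1.
Choose V so that boundary terms are either known or forced to vanish.
u has homogeneous Neumann: u'(0) = u'(1) = 0. So [u' v]_0^1 = 0·v(1) − 0·v(0) = 0 for any v; take V = H^1(0, 1).
Weak formulation: find u (satisfying any essential BC) such that ∫_0^1 u'(x) v'(x) dx = ∫_0^1 f v dx for all v ∈ V (homogeneous Neumann, so boundary terms vanish).
Substituting f(x) = cos(3*π*x), the right-hand side is ∫_0^1 (cos(3*π*x)) v dx.
Compatibility check (pure Neumann): taking v ≡ 1 ∈ V gives 0 = ∫_0^1 f dx + (0) − (0), i.e. ∫_0^1 f dx must equal u'(0) − u'(1) = 0. Indeed ∫_0^1 (cos(3*π*x)) dx = 0, so the data are compatible. The solution is then unique only up to an additive constant (fix it e.g. by requiring ∫_0^1 u dx = 0).


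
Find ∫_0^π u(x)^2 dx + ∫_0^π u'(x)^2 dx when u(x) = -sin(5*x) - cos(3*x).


||u||_{H^1(0,π)}^2 = 18*π

u'(x) = 3*sin(3*x) - 5*cos(5*x).
Expand u² and (u')² and integrate term by term on (0, π), using: for integers n ≥ 1, ∫_0^π sin²(nx) dx = ∫_0^π cos²(nx) dx = π/2; for n ≠ n', ∫_0^π sin(nx)sin(n'x) dx = ∫_0^π cos(nx)cos(n'x) dx = 0; and by product-to-sum, ∫_0^π sin(nx)cos(n'x) dx = ½∫_0^π [sin((n+n')x) + sin((n−n')x)] dx, which is 0 when n+n' is even and 2n/(n²−n'²) when n+n' is odd (it need not vanish on (0, π)).
  u² squared terms: (-1)²·∫cos(3x)² dx = 1·π/2 = π/2;  (-1)²·∫sin(5x)² dx = 1·π/2 = π/2.
  u² cross terms: 2·(-1)·(-1)·∫cos(3x)·sin(5x) dx = 2·(0) = 0.
  So ∫_0^π u² dx = π/2 + π/2 + 0 = π.
  (u')² squared terms: (-5)²·∫cos(5x)² dx = 25·π/2 = 25*π/2;  (3)²·∫sin(3x)² dx = 9·π/2 = 9*π/2.
  (u')² cross terms: 2·(-5)·(3)·∫cos(5x)·sin(3x) dx = -30·(0) = 0.
  So ∫_0^π (u')² dx = 25*π/2 + 9*π/2 + 0 = 17*π.
||u||_{H^1}^2 = (π) + (17*π) = 18*π.


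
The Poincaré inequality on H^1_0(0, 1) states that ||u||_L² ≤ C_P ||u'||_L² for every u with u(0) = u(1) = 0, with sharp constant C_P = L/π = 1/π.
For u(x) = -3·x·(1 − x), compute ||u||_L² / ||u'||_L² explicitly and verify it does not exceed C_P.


||u||_L² / ||u'||_L² = sqrt(10)/10 < C_P = 1/π.

u(x) = -3·x·(1 − x), so u'(x) = 6*x - 3.
u(x) = -3·x·(1 − x) vanishes at x = 0 and x = 1, so u ∈ H^1_0(0, 1). Differentiate via the product rule and integrate the resulting polynomials term by term.
  ∫_0^1 u² dx = ∫_0^1 (9*x^4 - 18*x^3 + 9*x^2) dx. Term by term:
    ∫_0^1 9*x^4 dx = 9/5;  ∫_0^1 -18*x^3 dx = -9/2;  ∫_0^1 9*x^2 dx = 3.
  Sum: 9/5 − 9/2 + 3 = 3/10.
  ∫_0^1 (u')² dx = ∫_0^1 (36*x^2 - 36*x + 9) dx. Term by term:
    ∫_0^1 36*x^2 dx = 12;  ∫_0^1 -36*x dx = -18;  ∫_0^1 9 dx = 9.
  Sum: 12 − 18 + 9 = 3.
∫_0^1 u² dx = 3/10, so ||u||_L² = sqrt(30)/10.
∫_0^1 (u')² dx = 3, so ||u'||_L² = sqrt(3).
Ratio ||u||_L² / ||u'||_L² = sqrt(10)/10.
Sharp Poincaré constant on H^1_0(0, 1) is C_P = L/π = 1/π, achieved by sin(π·x).
A polynomial bump cannot attain the sharp Poincaré constant (only the first sine eigenfunction does), so the ratio is strictly less than C_P, consistent with ||u||_L² ≤ C_P ||u'||_L².


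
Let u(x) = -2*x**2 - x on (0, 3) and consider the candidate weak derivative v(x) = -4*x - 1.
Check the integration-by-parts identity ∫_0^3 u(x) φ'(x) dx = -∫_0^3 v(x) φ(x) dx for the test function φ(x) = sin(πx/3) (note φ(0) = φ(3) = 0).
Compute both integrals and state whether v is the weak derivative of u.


LHS = 42/π, RHS = 42/π. Yes, v = u' weakly.

u(x) = -2*x**2 - x, classical derivative u'(x) = -4*x - 1.
φ(x) = sin(πx/3), so φ'(x) = π*cos(π*x/3)/3.
Note φ(0) = φ(3) = 0, so the boundary term u·φ vanishes.
LHS = ∫_0^3 u(x) φ'(x) dx = ∫_0^3 (-2*π*x^2*cos(π*x/3)/3 - π*x*cos(π*x/3)/3) dx. Term by term:
  ∫_0^3 -2*π*x^2*cos(π*x/3)/3 dx = 36/π;  ∫_0^3 -π*x*cos(π*x/3)/3 dx = 6/π.
Sum: 36/π + 6/π = 42/π.
So LHS = 42/π.
∫_0^3 v(x) φ(x) dx = ∫_0^3 (-4*x*sin(π*x/3) - sin(π*x/3)) dx. Term by term:
  ∫_0^3 -sin(π*x/3) dx = -6/π;  ∫_0^3 -4*x*sin(π*x/3) dx = -36/π.
Sum: -6/π − 36/π = -42/π.
So RHS = -∫_0^3 v(x) φ(x) dx = 42/π.
LHS = RHS, so the identity holds for this test φ.
Moreover u is smooth here and v(x) = u'(x) = -4*x - 1 pointwise, so the identity holds for every test function. Hence v is the weak derivative of u.
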